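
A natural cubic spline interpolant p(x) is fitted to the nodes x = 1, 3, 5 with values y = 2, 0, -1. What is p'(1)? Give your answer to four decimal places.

-1.1250

Let M_i = p''(x_i). Step sizes h_i = 2, 2; slopes of the chords Δ_i = (y_(i+1) - y_i)/h_i = -1, -1/2.
  2·M_0 + 8·M_1 + 2·M_2 = 6(Δ_1 - Δ_0) = 3
Natural end conditions: M_0 = M_2 = 0.
Forward elimination and back-substitution give M_0 = 0, M_1 = 3/8, M_2 = 0.
On [1, 3], p'(x) = b_0 + 2c_0·(x - 1) + 3d_0·(x - 1)² with b_0 = Δ_0 - h_0(2M_0 + M_1)/6 = -9/8, c_0 = M_0/2 = 0, d_0 = (M_1 - M_0)/(6h_0) = 1/32. So p'(1) = -9/8.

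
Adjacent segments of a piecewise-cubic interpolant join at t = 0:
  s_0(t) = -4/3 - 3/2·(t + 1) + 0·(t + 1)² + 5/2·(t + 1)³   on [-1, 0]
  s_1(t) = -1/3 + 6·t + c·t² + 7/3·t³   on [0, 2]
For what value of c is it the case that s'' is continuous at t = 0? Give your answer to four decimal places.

7.5000

s_0''(t) = 0 + 15·(t + 1), so s_0''(0) = 15. On the right, s_1''(0) = 2c, so c = 15/2.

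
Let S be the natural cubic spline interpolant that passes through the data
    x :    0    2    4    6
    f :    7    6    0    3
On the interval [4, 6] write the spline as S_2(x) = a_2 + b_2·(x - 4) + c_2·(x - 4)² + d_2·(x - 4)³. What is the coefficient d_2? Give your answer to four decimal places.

Write M_i for S''(x_i). With h_i = 2, 2, 2 and divided differences Δ_i = -1/2, -3, 3/2, the continuity of S' gives the tridiagonal system
  2·M_0 + 8·M_1 + 2·M_2 = 6(Δ_1 - Δ_0) = -15
  2·M_1 + 8·M_2 + 2·M_3 = 6(Δ_2 - Δ_1) = 27
Natural end conditions: M_0 = M_3 = 0.
Forward elimination and back-substitution give M_0 = 0, M_1 = -29/10, M_2 = 41/10, M_3 = 0.
On [4, 6], with S_2(x) = a_2 + b_2·(x - 4) + c_2·(x - 4)² + d_2·(x - 4)³: c_2 = M_2/2 = 41/20, d_2 = (M_3 - M_2)/(6h_2) = -41/120, b_2 = Δ_2 - h_2(2M_2 + M_3)/6 = -37/30.

-0.3417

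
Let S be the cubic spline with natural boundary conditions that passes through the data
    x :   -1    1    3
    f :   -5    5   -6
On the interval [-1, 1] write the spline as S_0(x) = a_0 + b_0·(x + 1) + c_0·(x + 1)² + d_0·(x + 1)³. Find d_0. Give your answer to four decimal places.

-0.6563

Let σ_i = S''(x_i). Step sizes h_i = 2, 2; slopes of the chords Δ_i = (y_(i+1) - y_i)/h_i = 5, -11/2.
  2·σ_0 + 8·σ_1 + 2·σ_2 = 6(Δ_1 - Δ_0) = -63
Natural end conditions: σ_0 = σ_2 = 0.
Hence σ_0 = 0, σ_1 = -63/8, σ_2 = 0.
On [-1, 1], with S_0(x) = a_0 + b_0·(x + 1) + c_0·(x + 1)² + d_0·(x + 1)³: c_0 = σ_0/2 = 0, d_0 = (σ_1 - σ_0)/(6h_0) = -21/32, b_0 = Δ_0 - h_0(2σ_0 + σ_1)/6 = 61/8.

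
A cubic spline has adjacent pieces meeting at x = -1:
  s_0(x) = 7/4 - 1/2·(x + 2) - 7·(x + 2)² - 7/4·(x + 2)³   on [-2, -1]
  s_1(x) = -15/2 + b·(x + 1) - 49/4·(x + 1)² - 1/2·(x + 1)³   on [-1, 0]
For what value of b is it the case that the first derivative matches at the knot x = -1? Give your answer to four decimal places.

s_0'(x) = -1/2 - 14·(x + 2) - 21/4·(x + 2)², so s_0'(-1) = -79/4. On the right, s_1'(-1) = b, so b = -79/4.

-19.7500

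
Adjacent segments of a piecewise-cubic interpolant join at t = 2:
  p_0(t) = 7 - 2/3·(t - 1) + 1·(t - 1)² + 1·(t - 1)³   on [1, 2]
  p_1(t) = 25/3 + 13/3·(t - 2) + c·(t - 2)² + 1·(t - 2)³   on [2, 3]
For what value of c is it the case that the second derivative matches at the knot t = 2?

p_0''(t) = 2 + 6·(t - 1), so p_0''(2) = 8. On the right, p_1''(2) = 2c, so c = 4.

4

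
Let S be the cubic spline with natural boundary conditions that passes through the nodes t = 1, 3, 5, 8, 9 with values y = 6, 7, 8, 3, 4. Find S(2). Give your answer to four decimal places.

6.3582

Let M_i = S''(x_i). Step sizes h_i = 2, 2, 3, 1; slopes of the chords Δ_i = (y_(i+1) - y_i)/h_i = 1/2, 1/2, -5/3, 1.
  2·M_0 + 8·M_1 + 2·M_2 = 6(Δ_1 - Δ_0) = 0
  2·M_1 + 10·M_2 + 3·M_3 = 6(Δ_2 - Δ_1) = -13
  3·M_2 + 8·M_3 + 1·M_4 = 6(Δ_3 - Δ_2) = 16
Natural end conditions: M_0 = M_4 = 0.
Hence M_0 = 0, M_1 = 38/67, M_2 = -152/67, M_3 = 191/67, M_4 = 0.
On [1, 3], S(t) = 6 + 125/402·(t - 1) + 0·(t - 1)² + 19/402·(t - 1)³.
With (t - 1) = 1: S(2) = 426/67.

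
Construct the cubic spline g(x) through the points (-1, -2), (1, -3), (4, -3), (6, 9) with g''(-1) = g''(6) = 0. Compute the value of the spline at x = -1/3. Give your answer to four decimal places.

-2.1640

Put σ_i = g'' at the i-th knot. Here h = (2, 3, 2) and Δ = (-1/2, 0, 6), so the interior equations h_(i-1)·σ_(i-1) + 2(h_(i-1)+h_i)·σ_i + h_i·σ_(i+1) = 6(Δ_i − Δ_(i-1)) read
  2·σ_0 + 10·σ_1 + 3·σ_2 = 6(Δ_1 - Δ_0) = 3
  3·σ_1 + 10·σ_2 + 2·σ_3 = 6(Δ_2 - Δ_1) = 36
Natural end conditions: σ_0 = σ_3 = 0.
Solving: σ_0 = 0, σ_1 = -6/7, σ_2 = 27/7, σ_3 = 0.
On [-1, 1], g(x) = -2 - 3/14·(x + 1) + 0·(x + 1)² - 1/14·(x + 1)³.
With (x + 1) = 2/3: g(-1/3) = -409/189.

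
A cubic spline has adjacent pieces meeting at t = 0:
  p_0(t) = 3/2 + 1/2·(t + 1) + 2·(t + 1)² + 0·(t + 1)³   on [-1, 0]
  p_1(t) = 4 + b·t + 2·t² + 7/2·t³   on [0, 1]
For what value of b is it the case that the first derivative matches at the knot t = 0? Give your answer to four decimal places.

4.5000

p_0'(t) = 1/2 + 4·(t + 1) + 0·(t + 1)², so p_0'(0) = 9/2. On the right, p_1'(0) = b, so b = 9/2.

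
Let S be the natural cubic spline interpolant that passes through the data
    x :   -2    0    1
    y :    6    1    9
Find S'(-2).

Put σ_i = S'' at the i-th knot. Here h = (2, 1) and Δ = (-5/2, 8), so the interior equations h_(i-1)·σ_(i-1) + 2(h_(i-1)+h_i)·σ_i + h_i·σ_(i+1) = 6(Δ_i − Δ_(i-1)) read
  2·σ_0 + 6·σ_1 + 1·σ_2 = 6(Δ_1 - Δ_0) = 63
Natural end conditions: σ_0 = σ_2 = 0.
Forward elimination and back-substitution give σ_0 = 0, σ_1 = 21/2, σ_2 = 0.
On [-2, 0], S'(x) = b_0 + 2c_0·(x + 2) + 3d_0·(x + 2)² with b_0 = Δ_0 - h_0(2σ_0 + σ_1)/6 = -6, c_0 = σ_0/2 = 0, d_0 = (σ_1 - σ_0)/(6h_0) = 7/8. So S'(-2) = -6.

-6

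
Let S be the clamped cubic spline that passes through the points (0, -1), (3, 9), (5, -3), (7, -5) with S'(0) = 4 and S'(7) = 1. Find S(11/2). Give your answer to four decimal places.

Write m_i for S''(x_i). With h_i = 3, 2, 2 and divided differences Δ_i = 10/3, -6, -1, the continuity of S' gives the tridiagonal system
  3·m_0 + 10·m_1 + 2·m_2 = 6(Δ_1 - Δ_0) = -56
  2·m_1 + 8·m_2 + 2·m_3 = 6(Δ_2 - Δ_1) = 30
Clamped end conditions give two more equations: 2h_0·m_0 + h_0·m_1 = 6(Δ_0 - S'(0)) = -4 and h_2·m_2 + 2h_2·m_3 = 6(S'(7) - Δ_2) = 12.
Solving the tridiagonal system: m_0 = 352/111, m_1 = -284/37, m_2 = 208/37, m_3 = 7/37.
On [5, 7], S(t) = -3 - 178/37·(t - 5) + 104/37·(t - 5)² - 67/148·(t - 5)³.
With (t - 5) = 1/2: S(11/2) = -5635/1184.

-4.7593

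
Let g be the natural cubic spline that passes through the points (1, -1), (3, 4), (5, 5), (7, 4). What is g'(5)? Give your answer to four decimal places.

Put m_i = g'' at the i-th knot. Here h = (2, 2, 2) and Δ = (5/2, 1/2, -1/2), so the interior equations h_(i-1)·m_(i-1) + 2(h_(i-1)+h_i)·m_i + h_i·m_(i+1) = 6(Δ_i − Δ_(i-1)) read
  2·m_0 + 8·m_1 + 2·m_2 = 6(Δ_1 - Δ_0) = -12
  2·m_1 + 8·m_2 + 2·m_3 = 6(Δ_2 - Δ_1) = -6
Natural end conditions: m_0 = m_3 = 0.
Hence m_0 = 0, m_1 = -7/5, m_2 = -2/5, m_3 = 0.
On [5, 7], g'(x) = b_2 + 2c_2·(x - 5) + 3d_2·(x - 5)² with b_2 = Δ_2 - h_2(2m_2 + m_3)/6 = -7/30, c_2 = m_2/2 = -1/5, d_2 = (m_3 - m_2)/(6h_2) = 1/30. So g'(5) = -7/30.

-0.2333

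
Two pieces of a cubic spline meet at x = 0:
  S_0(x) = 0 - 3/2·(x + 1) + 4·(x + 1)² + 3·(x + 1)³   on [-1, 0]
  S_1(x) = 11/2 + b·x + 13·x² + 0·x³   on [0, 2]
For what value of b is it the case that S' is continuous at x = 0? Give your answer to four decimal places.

S_0'(x) = -3/2 + 8·(x + 1) + 9·(x + 1)², so S_0'(0) = 31/2. On the right, S_1'(0) = b, so b = 31/2.

15.5000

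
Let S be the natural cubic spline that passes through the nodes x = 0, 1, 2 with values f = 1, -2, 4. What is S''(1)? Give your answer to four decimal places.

Put M_i = S'' at the i-th knot. Here h = (1, 1) and Δ = (-3, 6), so the interior equations h_(i-1)·M_(i-1) + 2(h_(i-1)+h_i)·M_i + h_i·M_(i+1) = 6(Δ_i − Δ_(i-1)) read
  1·M_0 + 4·M_1 + 1·M_2 = 6(Δ_1 - Δ_0) = 54
Natural end conditions: M_0 = M_2 = 0.
Solving the tridiagonal system: M_0 = 0, M_1 = 27/2, M_2 = 0.

13.5000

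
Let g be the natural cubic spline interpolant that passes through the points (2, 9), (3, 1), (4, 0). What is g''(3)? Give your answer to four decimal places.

With σ_i denoting the second derivative at x_i, h_i = 1, 1, and Δ_i = (y_(i+1) − y_i)/h_i = -8, -1:
  1·σ_0 + 4·σ_1 + 1·σ_2 = 6(Δ_1 - Δ_0) = 42
Natural end conditions: σ_0 = σ_2 = 0.
Solving the tridiagonal system: σ_0 = 0, σ_1 = 21/2, σ_2 = 0.

10.5000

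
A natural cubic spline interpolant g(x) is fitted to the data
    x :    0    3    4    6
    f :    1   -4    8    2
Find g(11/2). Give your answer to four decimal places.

6.1662

Let m_i = g''(x_i). Step sizes h_i = 3, 1, 2; slopes of the chords Δ_i = (y_(i+1) - y_i)/h_i = -5/3, 12, -3.
  3·m_0 + 8·m_1 + 1·m_2 = 6(Δ_1 - Δ_0) = 82
  1·m_1 + 6·m_2 + 2·m_3 = 6(Δ_2 - Δ_1) = -90
Natural end conditions: m_0 = m_3 = 0.
Solving: m_0 = 0, m_1 = 582/47, m_2 = -802/47, m_3 = 0.
On [4, 6], g(x) = 8 + 1181/141·(x - 4) - 401/47·(x - 4)² + 401/282·(x - 4)³.
With (x - 4) = 3/2: g(11/2) = 4637/752.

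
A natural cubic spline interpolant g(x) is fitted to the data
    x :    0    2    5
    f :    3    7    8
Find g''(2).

Let σ_i = g''(x_i). Step sizes h_i = 2, 3; slopes of the chords Δ_i = (y_(i+1) - y_i)/h_i = 2, 1/3.
  2·σ_0 + 10·σ_1 + 3·σ_2 = 6(Δ_1 - Δ_0) = -10
Natural end conditions: σ_0 = σ_2 = 0.
Solving the tridiagonal system: σ_0 = 0, σ_1 = -1, σ_2 = 0.

-1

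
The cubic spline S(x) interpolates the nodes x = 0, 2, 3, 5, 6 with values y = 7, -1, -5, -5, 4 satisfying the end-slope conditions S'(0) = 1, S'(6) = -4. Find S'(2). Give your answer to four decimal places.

-4.7473

Let m_i = S''(x_i). Step sizes h_i = 2, 1, 2, 1; slopes of the chords Δ_i = (y_(i+1) - y_i)/h_i = -4, -4, 0, 9.
  2·m_0 + 6·m_1 + 1·m_2 = 6(Δ_1 - Δ_0) = 0
  1·m_1 + 6·m_2 + 2·m_3 = 6(Δ_2 - Δ_1) = 24
  2·m_2 + 6·m_3 + 1·m_4 = 6(Δ_3 - Δ_2) = 54
Clamped end conditions give two more equations: 2h_0·m_0 + h_0·m_1 = 6(Δ_0 - S'(0)) = -30 and h_3·m_3 + 2h_3·m_4 = 6(S'(6) - Δ_3) = -78.
Solving: m_0 = -1721/186, m_1 = 326/93, m_2 = -235/93, m_3 = 1658/93, m_4 = -4456/93.
On [2, 3], S'(x) = b_1 + 2c_1·(x - 2) + 3d_1·(x - 2)² with b_1 = Δ_1 - h_1(2m_1 + m_2)/6 = -883/186, c_1 = m_1/2 = 163/93, d_1 = (m_2 - m_1)/(6h_1) = -187/186. So S'(2) = -883/186.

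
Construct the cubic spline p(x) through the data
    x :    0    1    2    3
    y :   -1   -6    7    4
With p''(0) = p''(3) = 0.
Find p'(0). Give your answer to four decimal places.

-10.8667

Write m_i for p''(x_i). With h_i = 1, 1, 1 and divided differences Δ_i = -5, 13, -3, the continuity of p' gives the tridiagonal system
  1·m_0 + 4·m_1 + 1·m_2 = 6(Δ_1 - Δ_0) = 108
  1·m_1 + 4·m_2 + 1·m_3 = 6(Δ_2 - Δ_1) = -96
Natural end conditions: m_0 = m_3 = 0.
Hence m_0 = 0, m_1 = 176/5, m_2 = -164/5, m_3 = 0.
On [0, 1], p'(x) = b_0 + 2c_0·x + 3d_0·x² with b_0 = Δ_0 - h_0(2m_0 + m_1)/6 = -163/15, c_0 = m_0/2 = 0, d_0 = (m_1 - m_0)/(6h_0) = 88/15. So p'(0) = -163/15.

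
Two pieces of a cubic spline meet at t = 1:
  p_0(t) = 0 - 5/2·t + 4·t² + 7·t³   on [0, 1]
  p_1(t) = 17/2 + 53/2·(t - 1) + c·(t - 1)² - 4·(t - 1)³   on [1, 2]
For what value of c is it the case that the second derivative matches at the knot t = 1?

25

p_0''(t) = 8 + 42·t, so p_0''(1) = 50. On the right, p_1''(1) = 2c, so c = 25.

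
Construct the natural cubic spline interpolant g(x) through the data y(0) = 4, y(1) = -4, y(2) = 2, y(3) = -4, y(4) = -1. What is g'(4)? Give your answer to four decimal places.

With m_i denoting the second derivative at x_i, h_i = 1, 1, 1, 1, and Δ_i = (y_(i+1) − y_i)/h_i = -8, 6, -6, 3:
  1·m_0 + 4·m_1 + 1·m_2 = 6(Δ_1 - Δ_0) = 84
  1·m_1 + 4·m_2 + 1·m_3 = 6(Δ_2 - Δ_1) = -72
  1·m_2 + 4·m_3 + 1·m_4 = 6(Δ_3 - Δ_2) = 54
Natural end conditions: m_0 = m_4 = 0.
Hence m_0 = 0, m_1 = 801/28, m_2 = -213/7, m_3 = 591/28, m_4 = 0.
On [3, 4], g'(x) = b_3 + 2c_3·(x - 3) + 3d_3·(x - 3)² with b_3 = Δ_3 - h_3(2m_3 + m_4)/6 = -113/28, c_3 = m_3/2 = 591/56, d_3 = (m_4 - m_3)/(6h_3) = -197/56. So g'(4) = 365/56.

6.5179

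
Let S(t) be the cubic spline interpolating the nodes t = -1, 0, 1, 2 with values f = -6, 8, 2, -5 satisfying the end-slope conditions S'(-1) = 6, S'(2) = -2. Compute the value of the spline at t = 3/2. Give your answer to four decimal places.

Write m_i for S''(x_i). With h_i = 1, 1, 1 and divided differences Δ_i = 14, -6, -7, the continuity of S' gives the tridiagonal system
  1·m_0 + 4·m_1 + 1·m_2 = 6(Δ_1 - Δ_0) = -120
  1·m_1 + 4·m_2 + 1·m_3 = 6(Δ_2 - Δ_1) = -6
Clamped end conditions give two more equations: 2h_0·m_0 + h_0·m_1 = 6(Δ_0 - S'(-1)) = 48 and h_2·m_2 + 2h_2·m_3 = 6(S'(2) - Δ_2) = 30.
Hence m_0 = 682/15, m_1 = -644/15, m_2 = 94/15, m_3 = 178/15.
On [1, 2], S(t) = 2 - 166/15·(t - 1) + 47/15·(t - 1)² + 14/15·(t - 1)³.
With (t - 1) = 1/2: S(3/2) = -79/30.

-2.6333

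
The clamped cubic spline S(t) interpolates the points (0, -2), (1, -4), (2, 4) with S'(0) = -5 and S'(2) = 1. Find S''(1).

24

With M_i denoting the second derivative at x_i, h_i = 1, 1, and Δ_i = (y_(i+1) − y_i)/h_i = -2, 8:
  1·M_0 + 4·M_1 + 1·M_2 = 6(Δ_1 - Δ_0) = 60
Clamped end conditions give two more equations: 2h_0·M_0 + h_0·M_1 = 6(Δ_0 - S'(0)) = 18 and h_1·M_1 + 2h_1·M_2 = 6(S'(2) - Δ_1) = -42.
Solving: M_0 = -3, M_1 = 24, M_2 = -33.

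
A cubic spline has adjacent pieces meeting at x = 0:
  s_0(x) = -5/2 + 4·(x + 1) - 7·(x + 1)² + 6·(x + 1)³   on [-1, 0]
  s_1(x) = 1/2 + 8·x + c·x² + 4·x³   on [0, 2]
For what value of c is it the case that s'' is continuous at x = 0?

s_0''(x) = -14 + 36·(x + 1), so s_0''(0) = 22. On the right, s_1''(0) = 2c, so c = 11.

11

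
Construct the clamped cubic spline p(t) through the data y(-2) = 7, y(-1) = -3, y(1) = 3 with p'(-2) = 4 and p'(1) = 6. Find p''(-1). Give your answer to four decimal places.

Let M_i = p''(x_i). Step sizes h_i = 1, 2; slopes of the chords Δ_i = (y_(i+1) - y_i)/h_i = -10, 3.
  1·M_0 + 6·M_1 + 2·M_2 = 6(Δ_1 - Δ_0) = 78
Clamped end conditions give two more equations: 2h_0·M_0 + h_0·M_1 = 6(Δ_0 - p'(-2)) = -84 and h_1·M_1 + 2h_1·M_2 = 6(p'(1) - Δ_1) = 18.
Solving: M_0 = -163/3, M_1 = 74/3, M_2 = -47/6.

24.6667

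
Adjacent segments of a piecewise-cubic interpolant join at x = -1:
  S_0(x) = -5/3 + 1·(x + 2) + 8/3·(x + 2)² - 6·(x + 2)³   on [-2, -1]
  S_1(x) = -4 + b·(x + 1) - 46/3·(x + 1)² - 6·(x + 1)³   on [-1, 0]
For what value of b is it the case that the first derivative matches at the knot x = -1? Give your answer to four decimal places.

S_0'(x) = 1 + 16/3·(x + 2) - 18·(x + 2)², so S_0'(-1) = -35/3. On the right, S_1'(-1) = b, so b = -35/3.

-11.6667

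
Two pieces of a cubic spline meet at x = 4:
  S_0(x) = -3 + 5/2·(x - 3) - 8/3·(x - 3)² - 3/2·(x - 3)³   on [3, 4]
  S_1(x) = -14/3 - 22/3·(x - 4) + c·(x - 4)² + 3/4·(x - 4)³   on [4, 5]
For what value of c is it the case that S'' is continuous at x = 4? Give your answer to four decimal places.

-7.1667

S_0''(x) = -16/3 - 9·(x - 3), so S_0''(4) = -43/3. On the right, S_1''(4) = 2c, so c = -43/6.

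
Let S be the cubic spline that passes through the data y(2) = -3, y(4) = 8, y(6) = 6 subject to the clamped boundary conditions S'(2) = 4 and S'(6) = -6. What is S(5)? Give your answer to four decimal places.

9.4688

Write m_i for S''(x_i). With h_i = 2, 2 and divided differences Δ_i = 11/2, -1, the continuity of S' gives the tridiagonal system
  2·m_0 + 8·m_1 + 2·m_2 = 6(Δ_1 - Δ_0) = -39
Clamped end conditions give two more equations: 2h_0·m_0 + h_0·m_1 = 6(Δ_0 - S'(2)) = 9 and h_1·m_1 + 2h_1·m_2 = 6(S'(6) - Δ_1) = -30.
Solving the tridiagonal system: m_0 = 37/8, m_1 = -19/4, m_2 = -41/8.
On [4, 6], S(x) = 8 + 31/8·(x - 4) - 19/8·(x - 4)² - 1/32·(x - 4)³.
With (x - 4) = 1: S(5) = 303/32.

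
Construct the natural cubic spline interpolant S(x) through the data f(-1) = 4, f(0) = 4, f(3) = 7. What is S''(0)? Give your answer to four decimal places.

Write M_i for S''(x_i). With h_i = 1, 3 and divided differences Δ_i = 0, 1, the continuity of S' gives the tridiagonal system
  1·M_0 + 8·M_1 + 3·M_2 = 6(Δ_1 - Δ_0) = 6
Natural end conditions: M_0 = M_2 = 0.
Solving the tridiagonal system: M_0 = 0, M_1 = 3/4, M_2 = 0.

0.7500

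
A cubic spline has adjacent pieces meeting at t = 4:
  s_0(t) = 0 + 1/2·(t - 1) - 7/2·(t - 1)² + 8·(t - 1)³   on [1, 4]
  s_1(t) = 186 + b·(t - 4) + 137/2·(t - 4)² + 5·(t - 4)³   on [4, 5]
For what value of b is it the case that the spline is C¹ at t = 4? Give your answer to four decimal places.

195.5000

s_0'(t) = 1/2 - 7·(t - 1) + 24·(t - 1)², so s_0'(4) = 391/2. On the right, s_1'(4) = b, so b = 391/2.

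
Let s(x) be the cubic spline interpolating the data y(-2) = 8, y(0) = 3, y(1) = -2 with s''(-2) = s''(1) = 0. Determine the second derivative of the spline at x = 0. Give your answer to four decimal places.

Put M_i = s'' at the i-th knot. Here h = (2, 1) and Δ = (-5/2, -5), so the interior equations h_(i-1)·M_(i-1) + 2(h_(i-1)+h_i)·M_i + h_i·M_(i+1) = 6(Δ_i − Δ_(i-1)) read
  2·M_0 + 6·M_1 + 1·M_2 = 6(Δ_1 - Δ_0) = -15
Natural end conditions: M_0 = M_2 = 0.
Solving the tridiagonal system: M_0 = 0, M_1 = -5/2, M_2 = 0.

-2.5000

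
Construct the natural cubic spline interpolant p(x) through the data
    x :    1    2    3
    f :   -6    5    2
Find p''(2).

Let M_i = p''(x_i). Step sizes h_i = 1, 1; slopes of the chords Δ_i = (y_(i+1) - y_i)/h_i = 11, -3.
  1·M_0 + 4·M_1 + 1·M_2 = 6(Δ_1 - Δ_0) = -84
Natural end conditions: M_0 = M_2 = 0.
Forward elimination and back-substitution give M_0 = 0, M_1 = -21, M_2 = 0.

-21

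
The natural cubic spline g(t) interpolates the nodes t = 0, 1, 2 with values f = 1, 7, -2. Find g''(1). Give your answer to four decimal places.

Put σ_i = g'' at the i-th knot. Here h = (1, 1) and Δ = (6, -9), so the interior equations h_(i-1)·σ_(i-1) + 2(h_(i-1)+h_i)·σ_i + h_i·σ_(i+1) = 6(Δ_i − Δ_(i-1)) read
  1·σ_0 + 4·σ_1 + 1·σ_2 = 6(Δ_1 - Δ_0) = -90
Natural end conditions: σ_0 = σ_2 = 0.
Solving the tridiagonal system: σ_0 = 0, σ_1 = -45/2, σ_2 = 0.

-22.5000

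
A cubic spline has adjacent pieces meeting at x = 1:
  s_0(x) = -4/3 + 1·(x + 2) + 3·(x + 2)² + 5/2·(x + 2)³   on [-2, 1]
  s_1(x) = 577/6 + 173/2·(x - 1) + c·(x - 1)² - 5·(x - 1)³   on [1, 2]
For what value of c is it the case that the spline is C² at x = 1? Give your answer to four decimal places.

s_0''(x) = 6 + 15·(x + 2), so s_0''(1) = 51. On the right, s_1''(1) = 2c, so c = 51/2.

25.5000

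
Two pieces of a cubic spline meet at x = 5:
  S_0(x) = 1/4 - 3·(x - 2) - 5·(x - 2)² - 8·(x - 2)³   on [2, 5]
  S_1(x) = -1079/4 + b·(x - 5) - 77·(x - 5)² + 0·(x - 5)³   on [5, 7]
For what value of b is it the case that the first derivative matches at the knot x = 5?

-249

S_0'(x) = -3 - 10·(x - 2) - 24·(x - 2)², so S_0'(5) = -249. On the right, S_1'(5) = b, so b = -249.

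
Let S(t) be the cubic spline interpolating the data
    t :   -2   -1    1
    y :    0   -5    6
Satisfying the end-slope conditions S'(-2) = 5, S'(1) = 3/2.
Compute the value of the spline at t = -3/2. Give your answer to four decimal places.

-1.3542

Put σ_i = S'' at the i-th knot. Here h = (1, 2) and Δ = (-5, 11/2), so the interior equations h_(i-1)·σ_(i-1) + 2(h_(i-1)+h_i)·σ_i + h_i·σ_(i+1) = 6(Δ_i − Δ_(i-1)) read
  1·σ_0 + 6·σ_1 + 2·σ_2 = 6(Δ_1 - Δ_0) = 63
Clamped end conditions give two more equations: 2h_0·σ_0 + h_0·σ_1 = 6(Δ_0 - S'(-2)) = -60 and h_1·σ_1 + 2h_1·σ_2 = 6(S'(1) - Δ_1) = -24.
Solving the tridiagonal system: σ_0 = -125/3, σ_1 = 70/3, σ_2 = -53/3.
On [-2, -1], S(t) = 0 + 5·(t + 2) - 125/6·(t + 2)² + 65/6·(t + 2)³.
With (t + 2) = 1/2: S(-3/2) = -65/48.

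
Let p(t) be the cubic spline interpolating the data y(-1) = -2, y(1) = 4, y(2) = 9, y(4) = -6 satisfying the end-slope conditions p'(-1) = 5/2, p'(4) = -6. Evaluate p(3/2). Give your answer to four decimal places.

7.2188

With m_i denoting the second derivative at x_i, h_i = 2, 1, 2, and Δ_i = (y_(i+1) − y_i)/h_i = 3, 5, -15/2:
  2·m_0 + 6·m_1 + 1·m_2 = 6(Δ_1 - Δ_0) = 12
  1·m_1 + 6·m_2 + 2·m_3 = 6(Δ_2 - Δ_1) = -75
Clamped end conditions give two more equations: 2h_0·m_0 + h_0·m_1 = 6(Δ_0 - p'(-1)) = 3 and h_2·m_2 + 2h_2·m_3 = 6(p'(4) - Δ_2) = 9.
Forward elimination and back-substitution give m_0 = -2, m_1 = 11/2, m_2 = -17, m_3 = 43/4.
On [1, 2], p(t) = 4 + 6·(t - 1) + 11/4·(t - 1)² - 15/4·(t - 1)³.
With (t - 1) = 1/2: p(3/2) = 231/32.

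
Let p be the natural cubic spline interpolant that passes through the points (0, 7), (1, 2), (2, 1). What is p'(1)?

Let σ_i = p''(x_i). Step sizes h_i = 1, 1; slopes of the chords Δ_i = (y_(i+1) - y_i)/h_i = -5, -1.
  1·σ_0 + 4·σ_1 + 1·σ_2 = 6(Δ_1 - Δ_0) = 24
Natural end conditions: σ_0 = σ_2 = 0.
Solving the tridiagonal system: σ_0 = 0, σ_1 = 6, σ_2 = 0.
On [1, 2], p'(x) = b_1 + 2c_1·(x - 1) + 3d_1·(x - 1)² with b_1 = Δ_1 - h_1(2σ_1 + σ_2)/6 = -3, c_1 = σ_1/2 = 3, d_1 = (σ_2 - σ_1)/(6h_1) = -1. So p'(1) = -3.

-3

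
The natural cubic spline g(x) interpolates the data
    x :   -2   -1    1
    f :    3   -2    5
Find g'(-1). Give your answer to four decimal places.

Let m_i = g''(x_i). Step sizes h_i = 1, 2; slopes of the chords Δ_i = (y_(i+1) - y_i)/h_i = -5, 7/2.
  1·m_0 + 6·m_1 + 2·m_2 = 6(Δ_1 - Δ_0) = 51
Natural end conditions: m_0 = m_2 = 0.
Solving: m_0 = 0, m_1 = 17/2, m_2 = 0.
On [-1, 1], g'(x) = b_1 + 2c_1·(x + 1) + 3d_1·(x + 1)² with b_1 = Δ_1 - h_1(2m_1 + m_2)/6 = -13/6, c_1 = m_1/2 = 17/4, d_1 = (m_2 - m_1)/(6h_1) = -17/24. So g'(-1) = -13/6.

-2.1667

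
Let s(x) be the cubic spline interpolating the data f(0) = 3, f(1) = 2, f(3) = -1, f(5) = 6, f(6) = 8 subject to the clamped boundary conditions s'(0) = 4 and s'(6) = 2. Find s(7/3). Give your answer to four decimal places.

With M_i denoting the second derivative at x_i, h_i = 1, 2, 2, 1, and Δ_i = (y_(i+1) − y_i)/h_i = -1, -3/2, 7/2, 2:
  1·M_0 + 6·M_1 + 2·M_2 = 6(Δ_1 - Δ_0) = -3
  2·M_1 + 8·M_2 + 2·M_3 = 6(Δ_2 - Δ_1) = 30
  2·M_2 + 6·M_3 + 1·M_4 = 6(Δ_3 - Δ_2) = -9
Clamped end conditions give two more equations: 2h_0·M_0 + h_0·M_1 = 6(Δ_0 - s'(0)) = -30 and h_3·M_3 + 2h_3·M_4 = 6(s'(6) - Δ_3) = 0.
Solving the tridiagonal system: M_0 = -1009/66, M_1 = 19/33, M_2 = 53/12, M_3 = -107/33, M_4 = 107/66.
On [1, 3], s(x) = 2 - 443/132·(x - 1) + 19/66·(x - 1)² + 169/528·(x - 1)³.
With (x - 1) = 4/3: s(7/3) = -1073/891.

-1.2043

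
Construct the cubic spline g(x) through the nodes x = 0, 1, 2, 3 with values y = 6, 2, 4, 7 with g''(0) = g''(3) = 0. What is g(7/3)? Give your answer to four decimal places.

Write M_i for g''(x_i). With h_i = 1, 1, 1 and divided differences Δ_i = -4, 2, 3, the continuity of g' gives the tridiagonal system
  1·M_0 + 4·M_1 + 1·M_2 = 6(Δ_1 - Δ_0) = 36
  1·M_1 + 4·M_2 + 1·M_3 = 6(Δ_2 - Δ_1) = 6
Natural end conditions: M_0 = M_3 = 0.
Forward elimination and back-substitution give M_0 = 0, M_1 = 46/5, M_2 = -4/5, M_3 = 0.
On [2, 3], g(x) = 4 + 49/15·(x - 2) - 2/5·(x - 2)² + 2/15·(x - 2)³.
With (x - 2) = 1/3: g(7/3) = 409/81.

5.0494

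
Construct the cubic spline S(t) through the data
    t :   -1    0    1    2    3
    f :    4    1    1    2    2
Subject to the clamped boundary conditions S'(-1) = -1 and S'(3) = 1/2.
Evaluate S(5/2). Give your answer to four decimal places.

1.9766

Let M_i = S''(x_i). Step sizes h_i = 1, 1, 1, 1; slopes of the chords Δ_i = (y_(i+1) - y_i)/h_i = -3, 0, 1, 0.
  1·M_0 + 4·M_1 + 1·M_2 = 6(Δ_1 - Δ_0) = 18
  1·M_1 + 4·M_2 + 1·M_3 = 6(Δ_2 - Δ_1) = 6
  1·M_2 + 4·M_3 + 1·M_4 = 6(Δ_3 - Δ_2) = -6
Clamped end conditions give two more equations: 2h_0·M_0 + h_0·M_1 = 6(Δ_0 - S'(-1)) = -12 and h_3·M_3 + 2h_3·M_4 = 6(S'(3) - Δ_3) = 3.
Forward elimination and back-substitution give M_0 = -75/8, M_1 = 27/4, M_2 = 3/8, M_3 = -9/4, M_4 = 21/8.
On [2, 3], S(t) = 2 + 5/16·(t - 2) - 9/8·(t - 2)² + 13/16·(t - 2)³.
With (t - 2) = 1/2: S(5/2) = 253/128.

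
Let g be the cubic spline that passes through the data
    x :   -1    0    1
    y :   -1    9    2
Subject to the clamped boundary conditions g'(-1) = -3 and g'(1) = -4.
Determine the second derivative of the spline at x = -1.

Put M_i = g'' at the i-th knot. Here h = (1, 1) and Δ = (10, -7), so the interior equations h_(i-1)·M_(i-1) + 2(h_(i-1)+h_i)·M_i + h_i·M_(i+1) = 6(Δ_i − Δ_(i-1)) read
  1·M_0 + 4·M_1 + 1·M_2 = 6(Δ_1 - Δ_0) = -102
Clamped end conditions give two more equations: 2h_0·M_0 + h_0·M_1 = 6(Δ_0 - g'(-1)) = 78 and h_1·M_1 + 2h_1·M_2 = 6(g'(1) - Δ_1) = 18.
Solving: M_0 = 64, M_1 = -50, M_2 = 34.

64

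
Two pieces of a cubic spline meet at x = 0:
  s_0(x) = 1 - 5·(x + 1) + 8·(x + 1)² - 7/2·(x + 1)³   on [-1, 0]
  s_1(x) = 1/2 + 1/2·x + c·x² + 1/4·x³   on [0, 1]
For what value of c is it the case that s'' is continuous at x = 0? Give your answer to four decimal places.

-2.5000

s_0''(x) = 16 - 21·(x + 1), so s_0''(0) = -5. On the right, s_1''(0) = 2c, so c = -5/2.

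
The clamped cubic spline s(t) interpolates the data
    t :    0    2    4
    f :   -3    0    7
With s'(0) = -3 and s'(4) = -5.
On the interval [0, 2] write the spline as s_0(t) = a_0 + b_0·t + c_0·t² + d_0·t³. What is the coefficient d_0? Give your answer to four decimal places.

Let m_i = s''(x_i). Step sizes h_i = 2, 2; slopes of the chords Δ_i = (y_(i+1) - y_i)/h_i = 3/2, 7/2.
  2·m_0 + 8·m_1 + 2·m_2 = 6(Δ_1 - Δ_0) = 12
Clamped end conditions give two more equations: 2h_0·m_0 + h_0·m_1 = 6(Δ_0 - s'(0)) = 27 and h_1·m_1 + 2h_1·m_2 = 6(s'(4) - Δ_1) = -51.
Forward elimination and back-substitution give m_0 = 19/4, m_1 = 4, m_2 = -59/4.
On [0, 2], with s_0(t) = a_0 + b_0·t + c_0·t² + d_0·t³: c_0 = m_0/2 = 19/8, d_0 = (m_1 - m_0)/(6h_0) = -1/16, b_0 = Δ_0 - h_0(2m_0 + m_1)/6 = -3.

-0.0625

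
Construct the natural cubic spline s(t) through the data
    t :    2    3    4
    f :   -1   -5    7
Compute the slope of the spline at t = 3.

Let m_i = s''(x_i). Step sizes h_i = 1, 1; slopes of the chords Δ_i = (y_(i+1) - y_i)/h_i = -4, 12.
  1·m_0 + 4·m_1 + 1·m_2 = 6(Δ_1 - Δ_0) = 96
Natural end conditions: m_0 = m_2 = 0.
Solving the tridiagonal system: m_0 = 0, m_1 = 24, m_2 = 0.
On [3, 4], s'(t) = b_1 + 2c_1·(t - 3) + 3d_1·(t - 3)² with b_1 = Δ_1 - h_1(2m_1 + m_2)/6 = 4, c_1 = m_1/2 = 12, d_1 = (m_2 - m_1)/(6h_1) = -4. So s'(3) = 4.

4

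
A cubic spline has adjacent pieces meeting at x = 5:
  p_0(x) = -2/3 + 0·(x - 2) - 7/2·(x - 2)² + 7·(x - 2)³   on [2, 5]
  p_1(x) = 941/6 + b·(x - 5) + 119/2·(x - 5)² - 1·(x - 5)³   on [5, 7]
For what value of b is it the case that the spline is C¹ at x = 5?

p_0'(x) = 0 - 7·(x - 2) + 21·(x - 2)², so p_0'(5) = 168. On the right, p_1'(5) = b, so b = 168.

168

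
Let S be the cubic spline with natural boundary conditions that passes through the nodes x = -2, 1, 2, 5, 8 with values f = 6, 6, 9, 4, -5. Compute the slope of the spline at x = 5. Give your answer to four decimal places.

Write M_i for S''(x_i). With h_i = 3, 1, 3, 3 and divided differences Δ_i = 0, 3, -5/3, -3, the continuity of S' gives the tridiagonal system
  3·M_0 + 8·M_1 + 1·M_2 = 6(Δ_1 - Δ_0) = 18
  1·M_1 + 8·M_2 + 3·M_3 = 6(Δ_2 - Δ_1) = -28
  3·M_2 + 12·M_3 + 3·M_4 = 6(Δ_3 - Δ_2) = -8
Natural end conditions: M_0 = M_4 = 0.
Hence M_0 = 0, M_1 = 313/114, M_2 = -226/57, M_3 = 37/114, M_4 = 0.
On [5, 8], S'(x) = b_3 + 2c_3·(x - 5) + 3d_3·(x - 5)² with b_3 = Δ_3 - h_3(2M_3 + M_4)/6 = -379/114, c_3 = M_3/2 = 37/228, d_3 = (M_4 - M_3)/(6h_3) = -37/2052. So S'(5) = -379/114.

-3.3246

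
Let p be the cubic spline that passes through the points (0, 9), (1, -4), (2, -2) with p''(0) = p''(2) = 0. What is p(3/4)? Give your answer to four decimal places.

-1.9805

Write M_i for p''(x_i). With h_i = 1, 1 and divided differences Δ_i = -13, 2, the continuity of p' gives the tridiagonal system
  1·M_0 + 4·M_1 + 1·M_2 = 6(Δ_1 - Δ_0) = 90
Natural end conditions: M_0 = M_2 = 0.
Forward elimination and back-substitution give M_0 = 0, M_1 = 45/2, M_2 = 0.
On [0, 1], p(t) = 9 - 67/4·t + 0·t² + 15/4·t³.
With t = 3/4: p(3/4) = -507/256.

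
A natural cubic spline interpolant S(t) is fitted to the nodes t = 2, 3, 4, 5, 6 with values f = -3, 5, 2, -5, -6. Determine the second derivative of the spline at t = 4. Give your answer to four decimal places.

Put M_i = S'' at the i-th knot. Here h = (1, 1, 1, 1) and Δ = (8, -3, -7, -1), so the interior equations h_(i-1)·M_(i-1) + 2(h_(i-1)+h_i)·M_i + h_i·M_(i+1) = 6(Δ_i − Δ_(i-1)) read
  1·M_0 + 4·M_1 + 1·M_2 = 6(Δ_1 - Δ_0) = -66
  1·M_1 + 4·M_2 + 1·M_3 = 6(Δ_2 - Δ_1) = -24
  1·M_2 + 4·M_3 + 1·M_4 = 6(Δ_3 - Δ_2) = 36
Natural end conditions: M_0 = M_4 = 0.
Solving the tridiagonal system: M_0 = 0, M_1 = -429/28, M_2 = -33/7, M_3 = 285/28, M_4 = 0.

-4.7143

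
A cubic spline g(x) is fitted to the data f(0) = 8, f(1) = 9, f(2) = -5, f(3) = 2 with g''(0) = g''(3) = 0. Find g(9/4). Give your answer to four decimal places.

-5.4156

Put M_i = g'' at the i-th knot. Here h = (1, 1, 1) and Δ = (1, -14, 7), so the interior equations h_(i-1)·M_(i-1) + 2(h_(i-1)+h_i)·M_i + h_i·M_(i+1) = 6(Δ_i − Δ_(i-1)) read
  1·M_0 + 4·M_1 + 1·M_2 = 6(Δ_1 - Δ_0) = -90
  1·M_1 + 4·M_2 + 1·M_3 = 6(Δ_2 - Δ_1) = 126
Natural end conditions: M_0 = M_3 = 0.
Solving the tridiagonal system: M_0 = 0, M_1 = -162/5, M_2 = 198/5, M_3 = 0.
On [2, 3], g(x) = -5 - 31/5·(x - 2) + 99/5·(x - 2)² - 33/5·(x - 2)³.
With (x - 2) = 1/4: g(9/4) = -1733/320.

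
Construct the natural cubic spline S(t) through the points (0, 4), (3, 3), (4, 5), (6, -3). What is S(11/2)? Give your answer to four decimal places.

0.0040

Put M_i = S'' at the i-th knot. Here h = (3, 1, 2) and Δ = (-1/3, 2, -4), so the interior equations h_(i-1)·M_(i-1) + 2(h_(i-1)+h_i)·M_i + h_i·M_(i+1) = 6(Δ_i − Δ_(i-1)) read
  3·M_0 + 8·M_1 + 1·M_2 = 6(Δ_1 - Δ_0) = 14
  1·M_1 + 6·M_2 + 2·M_3 = 6(Δ_2 - Δ_1) = -36
Natural end conditions: M_0 = M_3 = 0.
Hence M_0 = 0, M_1 = 120/47, M_2 = -302/47, M_3 = 0.
On [4, 6], S(t) = 5 + 40/141·(t - 4) - 151/47·(t - 4)² + 151/282·(t - 4)³.
With (t - 4) = 3/2: S(11/2) = 3/752.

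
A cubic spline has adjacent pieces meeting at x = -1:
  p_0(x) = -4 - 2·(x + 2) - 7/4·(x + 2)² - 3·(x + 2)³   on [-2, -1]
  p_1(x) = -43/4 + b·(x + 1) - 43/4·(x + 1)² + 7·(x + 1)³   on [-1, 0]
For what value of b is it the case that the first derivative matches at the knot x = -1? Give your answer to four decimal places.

p_0'(x) = -2 - 7/2·(x + 2) - 9·(x + 2)², so p_0'(-1) = -29/2. On the right, p_1'(-1) = b, so b = -29/2.

-14.5000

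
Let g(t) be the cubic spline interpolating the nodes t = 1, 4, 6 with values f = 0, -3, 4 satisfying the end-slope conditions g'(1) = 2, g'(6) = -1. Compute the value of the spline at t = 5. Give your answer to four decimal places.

1.3625

Put M_i = g'' at the i-th knot. Here h = (3, 2) and Δ = (-1, 7/2), so the interior equations h_(i-1)·M_(i-1) + 2(h_(i-1)+h_i)·M_i + h_i·M_(i+1) = 6(Δ_i − Δ_(i-1)) read
  3·M_0 + 10·M_1 + 2·M_2 = 6(Δ_1 - Δ_0) = 27
Clamped end conditions give two more equations: 2h_0·M_0 + h_0·M_1 = 6(Δ_0 - g'(1)) = -18 and h_1·M_1 + 2h_1·M_2 = 6(g'(6) - Δ_1) = -27.
Solving the tridiagonal system: M_0 = -63/10, M_1 = 33/5, M_2 = -201/20.
On [4, 6], g(t) = -3 + 49/20·(t - 4) + 33/10·(t - 4)² - 111/80·(t - 4)³.
With (t - 4) = 1: g(5) = 109/80.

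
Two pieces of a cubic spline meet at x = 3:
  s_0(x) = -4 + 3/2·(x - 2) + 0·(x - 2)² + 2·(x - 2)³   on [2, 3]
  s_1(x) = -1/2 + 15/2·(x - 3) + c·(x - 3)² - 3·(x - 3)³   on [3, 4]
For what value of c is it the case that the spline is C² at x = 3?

s_0''(x) = 0 + 12·(x - 2), so s_0''(3) = 12. On the right, s_1''(3) = 2c, so c = 6.

6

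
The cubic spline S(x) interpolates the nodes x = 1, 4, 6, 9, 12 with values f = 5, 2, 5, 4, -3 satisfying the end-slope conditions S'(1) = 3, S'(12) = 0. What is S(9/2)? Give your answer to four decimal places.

Write m_i for S''(x_i). With h_i = 3, 2, 3, 3 and divided differences Δ_i = -1, 3/2, -1/3, -7/3, the continuity of S' gives the tridiagonal system
  3·m_0 + 10·m_1 + 2·m_2 = 6(Δ_1 - Δ_0) = 15
  2·m_1 + 10·m_2 + 3·m_3 = 6(Δ_2 - Δ_1) = -11
  3·m_2 + 12·m_3 + 3·m_4 = 6(Δ_3 - Δ_2) = -12
Clamped end conditions give two more equations: 2h_0·m_0 + h_0·m_1 = 6(Δ_0 - S'(1)) = -24 and h_3·m_3 + 2h_3·m_4 = 6(S'(12) - Δ_3) = 14.
Forward elimination and back-substitution give m_0 = -23/4, m_1 = 7/2, m_2 = -11/8, m_3 = -17/12, m_4 = 73/24.
On [4, 6], S(x) = 2 - 3/8·(x - 4) + 7/4·(x - 4)² - 13/32·(x - 4)³.
With (x - 4) = 1/2: S(9/2) = 563/256.

2.1992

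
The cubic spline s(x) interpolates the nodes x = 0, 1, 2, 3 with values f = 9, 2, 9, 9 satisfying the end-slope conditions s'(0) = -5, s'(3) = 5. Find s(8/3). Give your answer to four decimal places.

8.5506

Put σ_i = s'' at the i-th knot. Here h = (1, 1, 1) and Δ = (-7, 7, 0), so the interior equations h_(i-1)·σ_(i-1) + 2(h_(i-1)+h_i)·σ_i + h_i·σ_(i+1) = 6(Δ_i − Δ_(i-1)) read
  1·σ_0 + 4·σ_1 + 1·σ_2 = 6(Δ_1 - Δ_0) = 84
  1·σ_1 + 4·σ_2 + 1·σ_3 = 6(Δ_2 - Δ_1) = -42
Clamped end conditions give two more equations: 2h_0·σ_0 + h_0·σ_1 = 6(Δ_0 - s'(0)) = -12 and h_2·σ_2 + 2h_2·σ_3 = 6(s'(3) - Δ_2) = 30.
Solving: σ_0 = -338/15, σ_1 = 496/15, σ_2 = -386/15, σ_3 = 418/15.
On [2, 3], s(x) = 9 + 59/15·(x - 2) - 193/15·(x - 2)² + 134/15·(x - 2)³.
With (x - 2) = 2/3: s(8/3) = 3463/405.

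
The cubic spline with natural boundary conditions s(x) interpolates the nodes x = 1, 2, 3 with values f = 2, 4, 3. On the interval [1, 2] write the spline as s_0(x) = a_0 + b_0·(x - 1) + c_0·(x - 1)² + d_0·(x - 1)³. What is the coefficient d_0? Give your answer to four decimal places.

Let σ_i = s''(x_i). Step sizes h_i = 1, 1; slopes of the chords Δ_i = (y_(i+1) - y_i)/h_i = 2, -1.
  1·σ_0 + 4·σ_1 + 1·σ_2 = 6(Δ_1 - Δ_0) = -18
Natural end conditions: σ_0 = σ_2 = 0.
Solving the tridiagonal system: σ_0 = 0, σ_1 = -9/2, σ_2 = 0.
On [1, 2], with s_0(x) = a_0 + b_0·(x - 1) + c_0·(x - 1)² + d_0·(x - 1)³: c_0 = σ_0/2 = 0, d_0 = (σ_1 - σ_0)/(6h_0) = -3/4, b_0 = Δ_0 - h_0(2σ_0 + σ_1)/6 = 11/4.

-0.7500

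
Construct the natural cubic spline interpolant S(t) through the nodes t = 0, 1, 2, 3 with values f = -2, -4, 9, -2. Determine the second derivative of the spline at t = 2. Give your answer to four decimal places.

-44.4000

Let m_i = S''(x_i). Step sizes h_i = 1, 1, 1; slopes of the chords Δ_i = (y_(i+1) - y_i)/h_i = -2, 13, -11.
  1·m_0 + 4·m_1 + 1·m_2 = 6(Δ_1 - Δ_0) = 90
  1·m_1 + 4·m_2 + 1·m_3 = 6(Δ_2 - Δ_1) = -144
Natural end conditions: m_0 = m_3 = 0.
Forward elimination and back-substitution give m_0 = 0, m_1 = 168/5, m_2 = -222/5, m_3 = 0.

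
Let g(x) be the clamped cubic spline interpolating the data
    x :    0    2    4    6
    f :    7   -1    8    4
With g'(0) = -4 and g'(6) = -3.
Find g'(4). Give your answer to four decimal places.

2.4333

Write m_i for g''(x_i). With h_i = 2, 2, 2 and divided differences Δ_i = -4, 9/2, -2, the continuity of g' gives the tridiagonal system
  2·m_0 + 8·m_1 + 2·m_2 = 6(Δ_1 - Δ_0) = 51
  2·m_1 + 8·m_2 + 2·m_3 = 6(Δ_2 - Δ_1) = -39
Clamped end conditions give two more equations: 2h_0·m_0 + h_0·m_1 = 6(Δ_0 - g'(0)) = 0 and h_2·m_2 + 2h_2·m_3 = 6(g'(6) - Δ_2) = -6.
Solving: m_0 = -143/30, m_1 = 143/15, m_2 = -118/15, m_3 = 73/30.
On [4, 6], g'(x) = b_2 + 2c_2·(x - 4) + 3d_2·(x - 4)² with b_2 = Δ_2 - h_2(2m_2 + m_3)/6 = 73/30, c_2 = m_2/2 = -59/15, d_2 = (m_3 - m_2)/(6h_2) = 103/120. So g'(4) = 73/30.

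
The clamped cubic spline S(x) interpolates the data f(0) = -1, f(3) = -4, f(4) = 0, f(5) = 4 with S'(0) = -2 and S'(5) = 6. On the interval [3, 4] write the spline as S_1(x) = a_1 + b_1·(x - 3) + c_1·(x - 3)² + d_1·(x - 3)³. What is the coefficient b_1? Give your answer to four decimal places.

2.9655

Write m_i for S''(x_i). With h_i = 3, 1, 1 and divided differences Δ_i = -1, 4, 4, the continuity of S' gives the tridiagonal system
  3·m_0 + 8·m_1 + 1·m_2 = 6(Δ_1 - Δ_0) = 30
  1·m_1 + 4·m_2 + 1·m_3 = 6(Δ_2 - Δ_1) = 0
Clamped end conditions give two more equations: 2h_0·m_0 + h_0·m_1 = 6(Δ_0 - S'(0)) = 6 and h_2·m_2 + 2h_2·m_3 = 6(S'(5) - Δ_2) = 12.
Hence m_0 = -38/29, m_1 = 134/29, m_2 = -88/29, m_3 = 218/29.
On [3, 4], with S_1(x) = a_1 + b_1·(x - 3) + c_1·(x - 3)² + d_1·(x - 3)³: c_1 = m_1/2 = 67/29, d_1 = (m_2 - m_1)/(6h_1) = -37/29, b_1 = Δ_1 - h_1(2m_1 + m_2)/6 = 86/29.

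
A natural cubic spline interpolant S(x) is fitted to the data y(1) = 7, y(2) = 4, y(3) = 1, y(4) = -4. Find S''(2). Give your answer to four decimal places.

Let M_i = S''(x_i). Step sizes h_i = 1, 1, 1; slopes of the chords Δ_i = (y_(i+1) - y_i)/h_i = -3, -3, -5.
  1·M_0 + 4·M_1 + 1·M_2 = 6(Δ_1 - Δ_0) = 0
  1·M_1 + 4·M_2 + 1·M_3 = 6(Δ_2 - Δ_1) = -12
Natural end conditions: M_0 = M_3 = 0.
Forward elimination and back-substitution give M_0 = 0, M_1 = 4/5, M_2 = -16/5, M_3 = 0.

0.8000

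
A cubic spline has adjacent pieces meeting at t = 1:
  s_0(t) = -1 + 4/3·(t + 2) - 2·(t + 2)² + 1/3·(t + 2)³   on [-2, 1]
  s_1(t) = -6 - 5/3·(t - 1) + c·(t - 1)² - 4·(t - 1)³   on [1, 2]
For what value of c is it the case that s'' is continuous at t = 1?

s_0''(t) = -4 + 2·(t + 2), so s_0''(1) = 2. On the right, s_1''(1) = 2c, so c = 1.

1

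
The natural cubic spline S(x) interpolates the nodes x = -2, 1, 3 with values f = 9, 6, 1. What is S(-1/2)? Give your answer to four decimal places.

Put M_i = S'' at the i-th knot. Here h = (3, 2) and Δ = (-1, -5/2), so the interior equations h_(i-1)·M_(i-1) + 2(h_(i-1)+h_i)·M_i + h_i·M_(i+1) = 6(Δ_i − Δ_(i-1)) read
  3·M_0 + 10·M_1 + 2·M_2 = 6(Δ_1 - Δ_0) = -9
Natural end conditions: M_0 = M_2 = 0.
Forward elimination and back-substitution give M_0 = 0, M_1 = -9/10, M_2 = 0.
On [-2, 1], S(x) = 9 - 11/20·(x + 2) + 0·(x + 2)² - 1/20·(x + 2)³.
With (x + 2) = 3/2: S(-1/2) = 1281/160.

8.0063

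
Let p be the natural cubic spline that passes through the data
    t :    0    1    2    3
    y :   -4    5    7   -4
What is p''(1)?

With σ_i denoting the second derivative at x_i, h_i = 1, 1, 1, and Δ_i = (y_(i+1) − y_i)/h_i = 9, 2, -11:
  1·σ_0 + 4·σ_1 + 1·σ_2 = 6(Δ_1 - Δ_0) = -42
  1·σ_1 + 4·σ_2 + 1·σ_3 = 6(Δ_2 - Δ_1) = -78
Natural end conditions: σ_0 = σ_3 = 0.
Solving the tridiagonal system: σ_0 = 0, σ_1 = -6, σ_2 = -18, σ_3 = 0.

-6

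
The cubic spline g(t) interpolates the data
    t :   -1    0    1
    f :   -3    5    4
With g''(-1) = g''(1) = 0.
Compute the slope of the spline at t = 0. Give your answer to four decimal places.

Put M_i = g'' at the i-th knot. Here h = (1, 1) and Δ = (8, -1), so the interior equations h_(i-1)·M_(i-1) + 2(h_(i-1)+h_i)·M_i + h_i·M_(i+1) = 6(Δ_i − Δ_(i-1)) read
  1·M_0 + 4·M_1 + 1·M_2 = 6(Δ_1 - Δ_0) = -54
Natural end conditions: M_0 = M_2 = 0.
Solving: M_0 = 0, M_1 = -27/2, M_2 = 0.
On [0, 1], g'(t) = b_1 + 2c_1·t + 3d_1·t² with b_1 = Δ_1 - h_1(2M_1 + M_2)/6 = 7/2, c_1 = M_1/2 = -27/4, d_1 = (M_2 - M_1)/(6h_1) = 9/4. So g'(0) = 7/2.

3.5000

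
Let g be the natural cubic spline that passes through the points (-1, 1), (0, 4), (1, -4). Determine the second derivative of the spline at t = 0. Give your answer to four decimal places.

Let σ_i = g''(x_i). Step sizes h_i = 1, 1; slopes of the chords Δ_i = (y_(i+1) - y_i)/h_i = 3, -8.
  1·σ_0 + 4·σ_1 + 1·σ_2 = 6(Δ_1 - Δ_0) = -66
Natural end conditions: σ_0 = σ_2 = 0.
Hence σ_0 = 0, σ_1 = -33/2, σ_2 = 0.

-16.5000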